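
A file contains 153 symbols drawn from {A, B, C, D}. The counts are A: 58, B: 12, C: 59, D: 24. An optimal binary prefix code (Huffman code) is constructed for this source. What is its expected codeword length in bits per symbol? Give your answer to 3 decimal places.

1.850 bits/symbol

Probabilities are the counts divided by 153.
Repeatedly combine the two least-probable nodes; the expected code length is the sum of the merged weights.
merge 4/51 + 8/51 → 4/17
merge 4/17 + 58/153 → 94/153
merge 59/153 + 94/153 → 1
L = 4/17 + 94/153 + 1 = 283/153 ≈ 1.850 bits/symbol.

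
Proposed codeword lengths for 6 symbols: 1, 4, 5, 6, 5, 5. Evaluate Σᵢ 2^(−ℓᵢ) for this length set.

0.671875

With common denominator 2^6 = 64: Σ 2^(−ℓᵢ) = 32/64 + 4/64 + 2/64 + 1/64 + 2/64 + 2/64 = 43/64 = 0.671875.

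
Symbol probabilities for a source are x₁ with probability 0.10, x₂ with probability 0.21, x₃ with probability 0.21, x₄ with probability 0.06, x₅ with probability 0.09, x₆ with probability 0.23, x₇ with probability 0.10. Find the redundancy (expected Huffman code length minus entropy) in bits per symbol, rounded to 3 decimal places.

Entropy H = −Σ p log₂ p ≈ 2.6539 bits.
Huffman merges: 3/50+9/100→3/20; 1/10+1/10→1/5; 3/20+1/5→7/20; 21/100+21/100→21/50; 23/100+7/20→29/50; 21/50+29/50→1. L = 27/10 ≈ 2.7000.
L − H = 2.7000 − 2.6539 = 0.046 bits.

0.046 bits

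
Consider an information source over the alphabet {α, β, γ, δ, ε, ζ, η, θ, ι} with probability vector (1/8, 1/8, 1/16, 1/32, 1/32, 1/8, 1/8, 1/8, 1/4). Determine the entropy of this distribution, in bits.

2.9375 bits

Each probability is a power of 1/2, so log₂(1/p) is an integer.
H = Σ p·log₂(1/p) = 1/8·3 + 1/8·3 + 1/16·4 + 1/32·5 + 1/32·5 + 1/8·3 + 1/8·3 + 1/8·3 + 1/4·2 = 2.9375 bits.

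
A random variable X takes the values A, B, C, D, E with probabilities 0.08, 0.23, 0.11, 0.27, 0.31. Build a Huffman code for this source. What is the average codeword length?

Repeatedly combine the two least-probable nodes; the expected code length is the sum of the merged weights.
merge 2/25 + 11/100 → 19/100
merge 19/100 + 23/100 → 21/50
merge 27/100 + 31/100 → 29/50
merge 21/50 + 29/50 → 1
L = 19/100 + 21/50 + 29/50 + 1 = 219/100 = 2.19 bits/symbol.

2.19 bits/symbol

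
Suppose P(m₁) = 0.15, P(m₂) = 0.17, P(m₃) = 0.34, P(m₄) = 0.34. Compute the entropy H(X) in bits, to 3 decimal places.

1.903 bits

H = −Σ pᵢ log₂ pᵢ.
−0.15·log₂(0.15) = 0.4105
−0.17·log₂(0.17) = 0.4346
−0.34·log₂(0.34) = 0.5292
−0.34·log₂(0.34) = 0.5292
Sum ≈ 1.9035 → 1.903 bits.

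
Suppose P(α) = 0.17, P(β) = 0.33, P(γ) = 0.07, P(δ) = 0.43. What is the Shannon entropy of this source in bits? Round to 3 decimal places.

1.755 bits

H = −Σ pᵢ log₂ pᵢ.
−0.17·log₂(0.17) = 0.4346
−0.33·log₂(0.33) = 0.5278
−0.07·log₂(0.07) = 0.2686
−0.43·log₂(0.43) = 0.5236
Sum ≈ 1.7545 → 1.755 bits.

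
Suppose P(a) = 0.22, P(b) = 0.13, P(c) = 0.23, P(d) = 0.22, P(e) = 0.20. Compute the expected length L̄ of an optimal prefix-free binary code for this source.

Repeatedly combine the two least-probable nodes; the expected code length is the sum of the merged weights.
merge 13/100 + 1/5 → 33/100
merge 11/50 + 11/50 → 11/25
merge 23/100 + 33/100 → 14/25
merge 11/25 + 14/25 → 1
L = 33/100 + 11/25 + 14/25 + 1 = 233/100 = 2.33 bits/symbol.

2.33 bits/symbol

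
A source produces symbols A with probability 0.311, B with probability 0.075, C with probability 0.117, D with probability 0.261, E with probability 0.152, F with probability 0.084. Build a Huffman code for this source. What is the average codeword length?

Repeatedly combine the two least-probable nodes; the expected code length is the sum of the merged weights.
merge 3/40 + 21/250 → 159/1000
merge 117/1000 + 19/125 → 269/1000
merge 159/1000 + 261/1000 → 21/50
merge 269/1000 + 311/1000 → 29/50
merge 21/50 + 29/50 → 1
L = 159/1000 + 269/1000 + 21/50 + 29/50 + 1 = 607/250 = 2.428 bits/symbol.

2.428 bits/symbol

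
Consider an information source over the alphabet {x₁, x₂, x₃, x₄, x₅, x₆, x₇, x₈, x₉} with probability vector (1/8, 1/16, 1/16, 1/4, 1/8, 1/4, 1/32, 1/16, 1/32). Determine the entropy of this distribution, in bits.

Each probability is a power of 1/2, so log₂(1/p) is an integer.
H = Σ p·log₂(1/p) = 1/8·3 + 1/16·4 + 1/16·4 + 1/4·2 + 1/8·3 + 1/4·2 + 1/32·5 + 1/16·4 + 1/32·5 = 2.8125 bits.

2.8125 bits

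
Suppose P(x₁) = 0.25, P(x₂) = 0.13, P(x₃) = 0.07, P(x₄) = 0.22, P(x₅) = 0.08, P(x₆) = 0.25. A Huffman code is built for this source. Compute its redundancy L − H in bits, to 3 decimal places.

Entropy H = −Σ p log₂ p ≈ 2.4233 bits.
Huffman merges: 7/100+2/25→3/20; 13/100+3/20→7/25; 11/50+1/4→47/100; 1/4+7/25→53/100; 47/100+53/100→1. L = 243/100 ≈ 2.4300.
L − H = 2.4300 − 2.4233 = 0.007 bits.

0.007 bits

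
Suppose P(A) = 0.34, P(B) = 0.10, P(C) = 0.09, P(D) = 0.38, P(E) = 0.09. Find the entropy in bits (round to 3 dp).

2.017 bits

H = −Σ pᵢ log₂ pᵢ.
−0.34·log₂(0.34) = 0.5292
−0.10·log₂(0.10) = 0.3322
−0.09·log₂(0.09) = 0.3127
−0.38·log₂(0.38) = 0.5305
−0.09·log₂(0.09) = 0.3127
Sum ≈ 2.0171 → 2.017 bits.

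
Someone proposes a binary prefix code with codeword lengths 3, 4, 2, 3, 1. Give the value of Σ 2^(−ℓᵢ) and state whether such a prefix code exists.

With common denominator 2^4 = 16: Σ 2^(−ℓᵢ) = 2/16 + 1/16 + 4/16 + 2/16 + 8/16 = 17/16 = 1.0625.
Kraft's inequality requires Σ ≤ 1; here Σ = 1.0625 > 1, so no such prefix code exists.

1.0625; no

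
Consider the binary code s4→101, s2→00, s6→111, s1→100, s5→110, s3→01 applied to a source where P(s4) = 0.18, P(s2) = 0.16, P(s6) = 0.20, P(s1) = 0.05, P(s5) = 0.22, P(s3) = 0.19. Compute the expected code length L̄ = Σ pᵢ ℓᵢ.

L̄ = Σ pᵢ·ℓᵢ = 0.18·3 + 0.16·2 + 0.20·3 + 0.05·3 + 0.22·3 + 0.19·2 = 2.65 bits/symbol.

2.65 bits/symbol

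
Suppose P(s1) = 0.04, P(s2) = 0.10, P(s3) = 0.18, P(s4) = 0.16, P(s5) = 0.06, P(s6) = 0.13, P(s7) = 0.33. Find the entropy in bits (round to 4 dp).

H = −Σ pᵢ log₂ pᵢ.
−0.04·log₂(0.04) = 0.1858
−0.10·log₂(0.10) = 0.3322
−0.18·log₂(0.18) = 0.4453
−0.16·log₂(0.16) = 0.4230
−0.06·log₂(0.06) = 0.2435
−0.13·log₂(0.13) = 0.3826
−0.33·log₂(0.33) = 0.5278
Sum ≈ 2.5403 → 2.5403 bits.

2.5403 bits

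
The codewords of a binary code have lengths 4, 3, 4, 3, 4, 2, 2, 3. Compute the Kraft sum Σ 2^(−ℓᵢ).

1.0625

With common denominator 2^4 = 16: Σ 2^(−ℓᵢ) = 1/16 + 2/16 + 1/16 + 2/16 + 1/16 + 4/16 + 4/16 + 2/16 = 17/16 = 1.0625.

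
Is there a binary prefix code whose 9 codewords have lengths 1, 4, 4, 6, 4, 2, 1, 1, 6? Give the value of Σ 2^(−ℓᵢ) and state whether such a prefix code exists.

1.96875; no

With common denominator 2^6 = 64: Σ 2^(−ℓᵢ) = 32/64 + 4/64 + 4/64 + 1/64 + 4/64 + 16/64 + 32/64 + 32/64 + 1/64 = 126/64 = 1.96875.
Kraft's inequality requires Σ ≤ 1; here Σ = 1.96875 > 1, so no such prefix code exists.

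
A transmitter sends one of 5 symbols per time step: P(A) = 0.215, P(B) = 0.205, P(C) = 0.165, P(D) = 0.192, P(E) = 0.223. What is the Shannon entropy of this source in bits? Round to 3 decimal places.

2.314 bits

H = −Σ pᵢ log₂ pᵢ.
−0.215·log₂(0.215) = 0.4768
−0.205·log₂(0.205) = 0.4687
−0.165·log₂(0.165) = 0.4289
−0.192·log₂(0.192) = 0.4571
−0.223·log₂(0.223) = 0.4828
Sum ≈ 2.3143 → 2.314 bits.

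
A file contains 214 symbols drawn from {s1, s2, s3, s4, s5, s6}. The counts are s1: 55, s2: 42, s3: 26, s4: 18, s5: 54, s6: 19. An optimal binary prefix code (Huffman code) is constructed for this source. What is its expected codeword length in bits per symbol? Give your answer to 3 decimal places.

Probabilities are the counts divided by 214.
Repeatedly combine the two least-probable nodes; the expected code length is the sum of the merged weights.
merge 9/107 + 19/214 → 37/214
merge 13/107 + 37/214 → 63/214
merge 21/107 + 27/107 → 48/107
merge 55/214 + 63/214 → 59/107
merge 48/107 + 59/107 → 1
L = 37/214 + 63/214 + 48/107 + 59/107 + 1 = 264/107 ≈ 2.467 bits/symbol.

2.467 bits/symbol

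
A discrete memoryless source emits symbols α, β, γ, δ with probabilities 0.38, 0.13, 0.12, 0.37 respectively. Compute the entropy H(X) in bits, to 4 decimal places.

1.8109 bits

H = −Σ pᵢ log₂ pᵢ.
−0.38·log₂(0.38) = 0.5305
−0.13·log₂(0.13) = 0.3826
−0.12·log₂(0.12) = 0.3671
−0.37·log₂(0.37) = 0.5307
Sum ≈ 1.8109 → 1.8109 bits.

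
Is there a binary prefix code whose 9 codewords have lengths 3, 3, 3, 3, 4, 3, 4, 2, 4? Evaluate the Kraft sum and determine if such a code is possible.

1.0625; no

With common denominator 2^4 = 16: Σ 2^(−ℓᵢ) = 2/16 + 2/16 + 2/16 + 2/16 + 1/16 + 2/16 + 1/16 + 4/16 + 1/16 = 17/16 = 1.0625.
Kraft's inequality requires Σ ≤ 1; here Σ = 1.0625 > 1, so no such prefix code exists.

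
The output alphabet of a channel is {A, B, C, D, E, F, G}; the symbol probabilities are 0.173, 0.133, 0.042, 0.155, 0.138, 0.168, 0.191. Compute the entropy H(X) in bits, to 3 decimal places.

2.717 bits

H = −Σ pᵢ log₂ pᵢ.
−0.173·log₂(0.173) = 0.4379
−0.133·log₂(0.133) = 0.3871
−0.042·log₂(0.042) = 0.1921
−0.155·log₂(0.155) = 0.4169
−0.138·log₂(0.138) = 0.3943
−0.168·log₂(0.168) = 0.4323
−0.191·log₂(0.191) = 0.4562
Sum ≈ 2.7168 → 2.717 bits.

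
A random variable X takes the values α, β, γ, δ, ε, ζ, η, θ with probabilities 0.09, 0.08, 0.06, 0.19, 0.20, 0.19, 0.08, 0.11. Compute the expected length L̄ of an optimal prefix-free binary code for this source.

2.92 bits/symbol

Repeatedly combine the two least-probable nodes; the expected code length is the sum of the merged weights.
merge 3/50 + 2/25 → 7/50
merge 2/25 + 9/100 → 17/100
merge 11/100 + 7/50 → 1/4
merge 17/100 + 19/100 → 9/25
merge 19/100 + 1/5 → 39/100
merge 1/4 + 9/25 → 61/100
merge 39/100 + 61/100 → 1
L = 7/50 + 17/100 + 1/4 + 9/25 + 39/100 + 61/100 + 1 = 73/25 = 2.92 bits/symbol.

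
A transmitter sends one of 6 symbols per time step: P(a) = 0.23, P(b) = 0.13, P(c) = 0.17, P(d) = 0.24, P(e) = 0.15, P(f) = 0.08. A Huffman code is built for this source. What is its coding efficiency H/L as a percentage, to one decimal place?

Entropy H = −Σ p log₂ p ≈ 2.5011 bits.
Huffman merges: 2/25+13/100→21/100; 3/20+17/100→8/25; 21/100+23/100→11/25; 6/25+8/25→14/25; 11/25+14/25→1. L = 253/100 ≈ 2.5300.
Efficiency = H/L = 2.5011/2.5300 = 98.9%.

98.9%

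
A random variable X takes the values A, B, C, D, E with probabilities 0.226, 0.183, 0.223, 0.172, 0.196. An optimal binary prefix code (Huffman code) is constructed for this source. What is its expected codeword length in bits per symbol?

Repeatedly combine the two least-probable nodes; the expected code length is the sum of the merged weights.
merge 43/250 + 183/1000 → 71/200
merge 49/250 + 223/1000 → 419/1000
merge 113/500 + 71/200 → 581/1000
merge 419/1000 + 581/1000 → 1
L = 71/200 + 419/1000 + 581/1000 + 1 = 471/200 = 2.355 bits/symbol.

2.355 bits/symbol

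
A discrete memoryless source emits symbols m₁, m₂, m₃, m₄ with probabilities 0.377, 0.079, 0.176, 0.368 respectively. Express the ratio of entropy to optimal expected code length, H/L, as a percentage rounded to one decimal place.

95.4%

Entropy H = −Σ p log₂ p ≈ 1.7917 bits.
Huffman merges: 79/1000+22/125→51/200; 51/200+46/125→623/1000; 377/1000+623/1000→1. L = 939/500 ≈ 1.8780.
Efficiency = H/L = 1.7917/1.8780 = 95.4%.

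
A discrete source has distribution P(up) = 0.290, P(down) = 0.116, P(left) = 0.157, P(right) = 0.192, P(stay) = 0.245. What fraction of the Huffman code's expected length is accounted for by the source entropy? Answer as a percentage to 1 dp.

99.1%

Entropy H = −Σ p log₂ p ≈ 2.2520 bits.
Huffman merges: 29/250+157/1000→273/1000; 24/125+49/200→437/1000; 273/1000+29/100→563/1000; 437/1000+563/1000→1. L = 2273/1000 ≈ 2.2730.
Efficiency = H/L = 2.2520/2.2730 = 99.1%.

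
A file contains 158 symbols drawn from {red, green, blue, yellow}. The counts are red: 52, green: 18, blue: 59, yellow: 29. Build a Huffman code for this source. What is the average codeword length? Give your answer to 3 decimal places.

1.924 bits/symbol

Probabilities are the counts divided by 158.
Repeatedly combine the two least-probable nodes; the expected code length is the sum of the merged weights.
merge 9/79 + 29/158 → 47/158
merge 47/158 + 26/79 → 99/158
merge 59/158 + 99/158 → 1
L = 47/158 + 99/158 + 1 = 152/79 ≈ 1.924 bits/symbol.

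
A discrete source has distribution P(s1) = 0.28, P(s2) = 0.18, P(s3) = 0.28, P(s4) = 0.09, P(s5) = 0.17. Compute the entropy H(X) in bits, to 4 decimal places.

H = −Σ pᵢ log₂ pᵢ.
−0.28·log₂(0.28) = 0.5142
−0.18·log₂(0.18) = 0.4453
−0.28·log₂(0.28) = 0.5142
−0.09·log₂(0.09) = 0.3127
−0.17·log₂(0.17) = 0.4346
Sum ≈ 2.2210 → 2.2210 bits.

2.2210 bits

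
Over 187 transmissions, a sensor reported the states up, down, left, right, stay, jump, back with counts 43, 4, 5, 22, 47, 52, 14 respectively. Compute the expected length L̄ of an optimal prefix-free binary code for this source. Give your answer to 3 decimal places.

2.412 bits/symbol

Probabilities are the counts divided by 187.
Repeatedly combine the two least-probable nodes; the expected code length is the sum of the merged weights.
merge 4/187 + 5/187 → 9/187
merge 9/187 + 14/187 → 23/187
merge 2/17 + 23/187 → 45/187
merge 43/187 + 45/187 → 8/17
merge 47/187 + 52/187 → 9/17
merge 8/17 + 9/17 → 1
L = 9/187 + 23/187 + 45/187 + 8/17 + 9/17 + 1 = 41/17 ≈ 2.412 bits/symbol.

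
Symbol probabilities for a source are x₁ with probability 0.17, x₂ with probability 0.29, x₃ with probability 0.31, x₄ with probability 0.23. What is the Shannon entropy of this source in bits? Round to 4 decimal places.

H = −Σ pᵢ log₂ pᵢ.
−0.17·log₂(0.17) = 0.4346
−0.29·log₂(0.29) = 0.5179
−0.31·log₂(0.31) = 0.5238
−0.23·log₂(0.23) = 0.4877
Sum ≈ 1.9640 → 1.9640 bits.

1.9640 bits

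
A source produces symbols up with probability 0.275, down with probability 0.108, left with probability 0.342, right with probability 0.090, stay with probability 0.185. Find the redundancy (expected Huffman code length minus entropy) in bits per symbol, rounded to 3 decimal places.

Entropy H = −Σ p log₂ p ≈ 2.1514 bits.
Huffman merges: 9/100+27/250→99/500; 37/200+99/500→383/1000; 11/40+171/500→617/1000; 383/1000+617/1000→1. L = 1099/500 ≈ 2.1980.
L − H = 2.1980 − 2.1514 = 0.047 bits.

0.047 bits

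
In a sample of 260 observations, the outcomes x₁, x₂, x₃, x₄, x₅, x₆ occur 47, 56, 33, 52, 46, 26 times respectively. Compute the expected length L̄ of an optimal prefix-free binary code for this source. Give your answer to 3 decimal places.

2.585 bits/symbol

Probabilities are the counts divided by 260.
Repeatedly combine the two least-probable nodes; the expected code length is the sum of the merged weights.
merge 1/10 + 33/260 → 59/260
merge 23/130 + 47/260 → 93/260
merge 1/5 + 14/65 → 27/65
merge 59/260 + 93/260 → 38/65
merge 27/65 + 38/65 → 1
L = 59/260 + 93/260 + 27/65 + 38/65 + 1 = 168/65 ≈ 2.585 bits/symbol.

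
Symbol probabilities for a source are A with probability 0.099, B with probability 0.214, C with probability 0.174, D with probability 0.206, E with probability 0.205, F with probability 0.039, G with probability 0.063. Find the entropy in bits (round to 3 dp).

H = −Σ pᵢ log₂ pᵢ.
−0.099·log₂(0.099) = 0.3303
−0.214·log₂(0.214) = 0.4760
−0.174·log₂(0.174) = 0.4390
−0.206·log₂(0.206) = 0.4695
−0.205·log₂(0.205) = 0.4687
−0.039·log₂(0.039) = 0.1825
−0.063·log₂(0.063) = 0.2513
Sum ≈ 2.6173 → 2.617 bits.

2.617 bits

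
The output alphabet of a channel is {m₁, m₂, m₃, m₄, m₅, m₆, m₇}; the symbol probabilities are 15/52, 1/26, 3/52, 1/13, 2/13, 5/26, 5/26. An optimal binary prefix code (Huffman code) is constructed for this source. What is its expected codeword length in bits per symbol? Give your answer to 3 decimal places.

Repeatedly combine the two least-probable nodes; the expected code length is the sum of the merged weights.
merge 1/26 + 3/52 → 5/52
merge 1/13 + 5/52 → 9/52
merge 2/13 + 9/52 → 17/52
merge 5/26 + 5/26 → 5/13
merge 15/52 + 17/52 → 8/13
merge 5/13 + 8/13 → 1
L = 5/52 + 9/52 + 17/52 + 5/13 + 8/13 + 1 = 135/52 ≈ 2.596 bits/symbol.

2.596 bits/symbol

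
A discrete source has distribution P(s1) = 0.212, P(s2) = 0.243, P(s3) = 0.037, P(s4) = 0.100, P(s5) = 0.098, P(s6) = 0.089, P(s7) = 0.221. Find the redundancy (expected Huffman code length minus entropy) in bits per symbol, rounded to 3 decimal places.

Entropy H = −Σ p log₂ p ≈ 2.5989 bits.
Huffman merges: 37/1000+89/1000→63/500; 49/500+1/10→99/500; 63/500+99/500→81/250; 53/250+221/1000→433/1000; 243/1000+81/250→567/1000; 433/1000+567/1000→1. L = 331/125 ≈ 2.6480.
L − H = 2.6480 − 2.5989 = 0.049 bits.

0.049 bits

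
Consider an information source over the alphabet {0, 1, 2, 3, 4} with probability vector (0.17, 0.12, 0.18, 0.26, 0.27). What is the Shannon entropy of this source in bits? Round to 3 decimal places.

H = −Σ pᵢ log₂ pᵢ.
−0.17·log₂(0.17) = 0.4346
−0.12·log₂(0.12) = 0.3671
−0.18·log₂(0.18) = 0.4453
−0.26·log₂(0.26) = 0.5053
−0.27·log₂(0.27) = 0.5100
Sum ≈ 2.2623 → 2.262 bits.

2.262 bits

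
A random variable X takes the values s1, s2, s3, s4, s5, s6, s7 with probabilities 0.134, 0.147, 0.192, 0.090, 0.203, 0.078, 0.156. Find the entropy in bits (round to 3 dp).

2.737 bits

H = −Σ pᵢ log₂ pᵢ.
−0.134·log₂(0.134) = 0.3886
−0.147·log₂(0.147) = 0.4066
−0.192·log₂(0.192) = 0.4571
−0.090·log₂(0.090) = 0.3127
−0.203·log₂(0.203) = 0.4670
−0.078·log₂(0.078) = 0.2871
−0.156·log₂(0.156) = 0.4181
Sum ≈ 2.7371 → 2.737 bits.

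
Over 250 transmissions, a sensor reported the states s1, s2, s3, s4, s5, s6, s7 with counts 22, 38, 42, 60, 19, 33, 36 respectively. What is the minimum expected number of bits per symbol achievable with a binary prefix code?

Probabilities are the counts divided by 250.
Repeatedly combine the two least-probable nodes; the expected code length is the sum of the merged weights.
merge 19/250 + 11/125 → 41/250
merge 33/250 + 18/125 → 69/250
merge 19/125 + 41/250 → 79/250
merge 21/125 + 6/25 → 51/125
merge 69/250 + 79/250 → 74/125
merge 51/125 + 74/125 → 1
L = 41/250 + 69/250 + 79/250 + 51/125 + 74/125 + 1 = 689/250 = 2.756 bits/symbol.

2.756 bits/symbol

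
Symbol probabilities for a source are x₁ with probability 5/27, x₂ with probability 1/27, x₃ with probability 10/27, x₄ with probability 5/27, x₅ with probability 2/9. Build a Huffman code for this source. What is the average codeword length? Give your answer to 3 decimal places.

Repeatedly combine the two least-probable nodes; the expected code length is the sum of the merged weights.
merge 1/27 + 5/27 → 2/9
merge 5/27 + 2/9 → 11/27
merge 2/9 + 10/27 → 16/27
merge 11/27 + 16/27 → 1
L = 2/9 + 11/27 + 16/27 + 1 = 20/9 ≈ 2.222 bits/symbol.

2.222 bits/symbol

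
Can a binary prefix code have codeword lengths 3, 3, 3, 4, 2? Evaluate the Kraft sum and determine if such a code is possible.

0.6875; yes

With common denominator 2^4 = 16: Σ 2^(−ℓᵢ) = 2/16 + 2/16 + 2/16 + 1/16 + 4/16 = 11/16 = 0.6875.
Kraft's inequality requires Σ ≤ 1; here Σ = 0.6875 ≤ 1, so such a prefix code exists.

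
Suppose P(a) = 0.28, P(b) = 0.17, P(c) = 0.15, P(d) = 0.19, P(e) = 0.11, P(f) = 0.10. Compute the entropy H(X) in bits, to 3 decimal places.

2.497 bits

H = −Σ pᵢ log₂ pᵢ.
−0.28·log₂(0.28) = 0.5142
−0.17·log₂(0.17) = 0.4346
−0.15·log₂(0.15) = 0.4105
−0.19·log₂(0.19) = 0.4552
−0.11·log₂(0.11) = 0.3503
−0.10·log₂(0.10) = 0.3322
Sum ≈ 2.4971 → 2.497 bits.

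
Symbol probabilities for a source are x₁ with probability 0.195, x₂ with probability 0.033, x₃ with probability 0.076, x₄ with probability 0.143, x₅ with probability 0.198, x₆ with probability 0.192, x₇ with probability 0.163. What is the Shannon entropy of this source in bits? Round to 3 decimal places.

H = −Σ pᵢ log₂ pᵢ.
−0.195·log₂(0.195) = 0.4599
−0.033·log₂(0.033) = 0.1624
−0.076·log₂(0.076) = 0.2826
−0.143·log₂(0.143) = 0.4012
−0.198·log₂(0.198) = 0.4626
−0.192·log₂(0.192) = 0.4571
−0.163·log₂(0.163) = 0.4266
Sum ≈ 2.6524 → 2.652 bits.

2.652 bits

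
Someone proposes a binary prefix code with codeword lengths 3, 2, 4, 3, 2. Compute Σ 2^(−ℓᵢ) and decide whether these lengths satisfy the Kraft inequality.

0.8125; yes

With common denominator 2^4 = 16: Σ 2^(−ℓᵢ) = 2/16 + 4/16 + 1/16 + 2/16 + 4/16 = 13/16 = 0.8125.
Kraft's inequality requires Σ ≤ 1; here Σ = 0.8125 ≤ 1, so such a prefix code exists.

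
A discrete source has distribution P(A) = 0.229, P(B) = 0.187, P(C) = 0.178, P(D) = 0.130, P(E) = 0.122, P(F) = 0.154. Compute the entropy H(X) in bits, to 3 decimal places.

H = −Σ pᵢ log₂ pᵢ.
−0.229·log₂(0.229) = 0.4870
−0.187·log₂(0.187) = 0.4523
−0.178·log₂(0.178) = 0.4432
−0.130·log₂(0.130) = 0.3826
−0.122·log₂(0.122) = 0.3703
−0.154·log₂(0.154) = 0.4156
Sum ≈ 2.5511 → 2.551 bits.

2.551 bits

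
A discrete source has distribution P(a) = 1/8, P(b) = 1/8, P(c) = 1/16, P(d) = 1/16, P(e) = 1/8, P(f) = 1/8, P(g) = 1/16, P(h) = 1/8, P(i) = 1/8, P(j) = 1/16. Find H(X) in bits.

Each probability is a power of 1/2, so log₂(1/p) is an integer.
H = Σ p·log₂(1/p) = 1/8·3 + 1/8·3 + 1/16·4 + 1/16·4 + 1/8·3 + 1/8·3 + 1/16·4 + 1/8·3 + 1/8·3 + 1/16·4 = 3.25 bits.

3.25 bits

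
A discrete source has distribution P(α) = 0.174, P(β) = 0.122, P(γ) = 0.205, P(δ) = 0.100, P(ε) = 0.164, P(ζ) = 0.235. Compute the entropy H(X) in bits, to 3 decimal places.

H = −Σ pᵢ log₂ pᵢ.
−0.174·log₂(0.174) = 0.4390
−0.122·log₂(0.122) = 0.3703
−0.205·log₂(0.205) = 0.4687
−0.100·log₂(0.100) = 0.3322
−0.164·log₂(0.164) = 0.4278
−0.235·log₂(0.235) = 0.4910
Sum ≈ 2.5289 → 2.529 bits.

2.529 bits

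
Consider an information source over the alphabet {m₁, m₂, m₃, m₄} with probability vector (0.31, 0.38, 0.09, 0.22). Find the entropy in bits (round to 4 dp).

1.8475 bits

H = −Σ pᵢ log₂ pᵢ.
−0.31·log₂(0.31) = 0.5238
−0.38·log₂(0.38) = 0.5305
−0.09·log₂(0.09) = 0.3127
−0.22·log₂(0.22) = 0.4806
Sum ≈ 1.8475 → 1.8475 bits.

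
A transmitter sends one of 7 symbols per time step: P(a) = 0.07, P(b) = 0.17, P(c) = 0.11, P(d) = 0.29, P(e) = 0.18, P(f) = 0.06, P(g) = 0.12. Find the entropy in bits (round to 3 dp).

H = −Σ pᵢ log₂ pᵢ.
−0.07·log₂(0.07) = 0.2686
−0.17·log₂(0.17) = 0.4346
−0.11·log₂(0.11) = 0.3503
−0.29·log₂(0.29) = 0.5179
−0.18·log₂(0.18) = 0.4453
−0.06·log₂(0.06) = 0.2435
−0.12·log₂(0.12) = 0.3671
Sum ≈ 2.6272 → 2.627 bits.

2.627 bits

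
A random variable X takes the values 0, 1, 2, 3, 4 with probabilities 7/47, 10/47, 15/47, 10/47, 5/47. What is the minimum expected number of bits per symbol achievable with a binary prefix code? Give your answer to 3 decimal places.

Repeatedly combine the two least-probable nodes; the expected code length is the sum of the merged weights.
merge 5/47 + 7/47 → 12/47
merge 10/47 + 10/47 → 20/47
merge 12/47 + 15/47 → 27/47
merge 20/47 + 27/47 → 1
L = 12/47 + 20/47 + 27/47 + 1 = 106/47 ≈ 2.255 bits/symbol.

2.255 bits/symbol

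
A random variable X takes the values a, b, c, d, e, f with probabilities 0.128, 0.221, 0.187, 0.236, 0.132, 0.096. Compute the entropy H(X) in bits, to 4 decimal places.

H = −Σ pᵢ log₂ pᵢ.
−0.128·log₂(0.128) = 0.3796
−0.221·log₂(0.221) = 0.4813
−0.187·log₂(0.187) = 0.4523
−0.236·log₂(0.236) = 0.4916
−0.132·log₂(0.132) = 0.3856
−0.096·log₂(0.096) = 0.3246
Sum ≈ 2.5151 → 2.5151 bits.

2.5151 bits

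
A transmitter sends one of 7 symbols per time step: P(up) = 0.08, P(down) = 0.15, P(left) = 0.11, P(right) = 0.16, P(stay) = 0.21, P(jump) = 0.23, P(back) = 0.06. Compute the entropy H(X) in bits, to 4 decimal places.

H = −Σ pᵢ log₂ pᵢ.
−0.08·log₂(0.08) = 0.2915
−0.15·log₂(0.15) = 0.4105
−0.11·log₂(0.11) = 0.3503
−0.16·log₂(0.16) = 0.4230
−0.21·log₂(0.21) = 0.4728
−0.23·log₂(0.23) = 0.4877
−0.06·log₂(0.06) = 0.2435
Sum ≈ 2.6794 → 2.6794 bits.

2.6794 bits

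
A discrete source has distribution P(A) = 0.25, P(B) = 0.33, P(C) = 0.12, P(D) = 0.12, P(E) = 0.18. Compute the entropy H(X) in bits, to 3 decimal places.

2.207 bits

H = −Σ pᵢ log₂ pᵢ.
−0.25·log₂(0.25) = 0.5000
−0.33·log₂(0.33) = 0.5278
−0.12·log₂(0.12) = 0.3671
−0.12·log₂(0.12) = 0.3671
−0.18·log₂(0.18) = 0.4453
Sum ≈ 2.2073 → 2.207 bits.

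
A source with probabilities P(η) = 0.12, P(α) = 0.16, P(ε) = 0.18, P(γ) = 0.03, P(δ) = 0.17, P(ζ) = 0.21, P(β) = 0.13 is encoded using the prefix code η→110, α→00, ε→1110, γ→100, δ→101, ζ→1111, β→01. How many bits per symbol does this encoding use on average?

3.1 bits/symbol

L̄ = Σ pᵢ·ℓᵢ = 0.12·3 + 0.16·2 + 0.18·4 + 0.03·3 + 0.17·3 + 0.21·4 + 0.13·2 = 3.1 bits/symbol.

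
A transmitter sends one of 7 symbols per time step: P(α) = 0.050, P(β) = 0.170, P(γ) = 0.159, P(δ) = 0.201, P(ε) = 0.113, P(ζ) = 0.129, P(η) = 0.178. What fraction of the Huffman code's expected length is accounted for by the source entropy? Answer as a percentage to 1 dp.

97.6%

Entropy H = −Σ p log₂ p ≈ 2.7176 bits.
Huffman merges: 1/20+113/1000→163/1000; 129/1000+159/1000→36/125; 163/1000+17/100→333/1000; 89/500+201/1000→379/1000; 36/125+333/1000→621/1000; 379/1000+621/1000→1. L = 348/125 ≈ 2.7840.
Efficiency = H/L = 2.7176/2.7840 = 97.6%.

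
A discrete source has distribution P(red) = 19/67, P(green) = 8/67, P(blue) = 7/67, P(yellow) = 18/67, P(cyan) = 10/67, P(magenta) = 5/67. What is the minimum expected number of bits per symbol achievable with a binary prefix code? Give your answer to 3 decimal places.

2.448 bits/symbol

Repeatedly combine the two least-probable nodes; the expected code length is the sum of the merged weights.
merge 5/67 + 7/67 → 12/67
merge 8/67 + 10/67 → 18/67
merge 12/67 + 18/67 → 30/67
merge 18/67 + 19/67 → 37/67
merge 30/67 + 37/67 → 1
L = 12/67 + 18/67 + 30/67 + 37/67 + 1 = 164/67 ≈ 2.448 bits/symbol.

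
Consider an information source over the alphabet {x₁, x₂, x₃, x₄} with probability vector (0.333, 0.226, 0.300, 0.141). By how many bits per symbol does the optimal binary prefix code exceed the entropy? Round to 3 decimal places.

Entropy H = −Σ p log₂ p ≈ 1.9328 bits.
Huffman merges: 141/1000+113/500→367/1000; 3/10+333/1000→633/1000; 367/1000+633/1000→1. L = 2 ≈ 2.0000.
L − H = 2.0000 − 1.9328 = 0.067 bits.

0.067 bits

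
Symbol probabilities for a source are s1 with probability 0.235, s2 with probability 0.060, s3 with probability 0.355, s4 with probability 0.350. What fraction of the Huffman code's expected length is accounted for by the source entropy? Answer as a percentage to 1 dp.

92.5%

Entropy H = −Σ p log₂ p ≈ 1.7950 bits.
Huffman merges: 3/50+47/200→59/200; 59/200+7/20→129/200; 71/200+129/200→1. L = 97/50 ≈ 1.9400.
Efficiency = H/L = 1.7950/1.9400 = 92.5%.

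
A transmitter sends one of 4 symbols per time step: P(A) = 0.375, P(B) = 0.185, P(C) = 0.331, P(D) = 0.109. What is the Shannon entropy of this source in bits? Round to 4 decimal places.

H = −Σ pᵢ log₂ pᵢ.
−0.375·log₂(0.375) = 0.5306
−0.185·log₂(0.185) = 0.4504
−0.331·log₂(0.331) = 0.5280
−0.109·log₂(0.109) = 0.3485
Sum ≈ 1.8575 → 1.8575 bits.

1.8575 bits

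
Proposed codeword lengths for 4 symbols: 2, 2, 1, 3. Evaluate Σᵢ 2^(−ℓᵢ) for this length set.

With common denominator 2^3 = 8: Σ 2^(−ℓᵢ) = 2/8 + 2/8 + 4/8 + 1/8 = 9/8 = 1.125.

1.125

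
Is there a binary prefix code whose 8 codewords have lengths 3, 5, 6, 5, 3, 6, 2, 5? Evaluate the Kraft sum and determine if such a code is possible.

With common denominator 2^6 = 64: Σ 2^(−ℓᵢ) = 8/64 + 2/64 + 1/64 + 2/64 + 8/64 + 1/64 + 16/64 + 2/64 = 40/64 = 0.625.
Kraft's inequality requires Σ ≤ 1; here Σ = 0.625 ≤ 1, so such a prefix code exists.

0.625; yes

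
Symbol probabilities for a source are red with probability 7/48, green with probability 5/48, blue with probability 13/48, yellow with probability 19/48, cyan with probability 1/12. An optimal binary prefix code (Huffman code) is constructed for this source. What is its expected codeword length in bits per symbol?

2.125 bits/symbol

Repeatedly combine the two least-probable nodes; the expected code length is the sum of the merged weights.
merge 1/12 + 5/48 → 3/16
merge 7/48 + 3/16 → 1/3
merge 13/48 + 1/3 → 29/48
merge 19/48 + 29/48 → 1
L = 3/16 + 1/3 + 29/48 + 1 = 17/8 = 2.125 bits/symbol.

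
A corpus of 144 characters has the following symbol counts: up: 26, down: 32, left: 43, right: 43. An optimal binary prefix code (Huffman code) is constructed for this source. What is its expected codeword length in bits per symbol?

2 bits/symbol

Probabilities are the counts divided by 144.
Repeatedly combine the two least-probable nodes; the expected code length is the sum of the merged weights.
merge 13/72 + 2/9 → 29/72
merge 43/144 + 43/144 → 43/72
merge 29/72 + 43/72 → 1
L = 29/72 + 43/72 + 1 = 2 bits/symbol.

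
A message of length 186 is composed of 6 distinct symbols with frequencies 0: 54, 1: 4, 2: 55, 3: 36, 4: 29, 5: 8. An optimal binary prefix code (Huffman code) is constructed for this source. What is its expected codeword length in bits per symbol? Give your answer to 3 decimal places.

2.285 bits/symbol

Probabilities are the counts divided by 186.
Repeatedly combine the two least-probable nodes; the expected code length is the sum of the merged weights.
merge 2/93 + 4/93 → 2/31
merge 2/31 + 29/186 → 41/186
merge 6/31 + 41/186 → 77/186
merge 9/31 + 55/186 → 109/186
merge 77/186 + 109/186 → 1
L = 2/31 + 41/186 + 77/186 + 109/186 + 1 = 425/186 ≈ 2.285 bits/symbol.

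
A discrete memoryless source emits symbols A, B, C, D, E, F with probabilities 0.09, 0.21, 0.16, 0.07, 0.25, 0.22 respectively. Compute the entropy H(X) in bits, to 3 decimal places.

2.458 bits

H = −Σ pᵢ log₂ pᵢ.
−0.09·log₂(0.09) = 0.3127
−0.21·log₂(0.21) = 0.4728
−0.16·log₂(0.16) = 0.4230
−0.07·log₂(0.07) = 0.2686
−0.25·log₂(0.25) = 0.5000
−0.22·log₂(0.22) = 0.4806
Sum ≈ 2.4576 → 2.458 bits.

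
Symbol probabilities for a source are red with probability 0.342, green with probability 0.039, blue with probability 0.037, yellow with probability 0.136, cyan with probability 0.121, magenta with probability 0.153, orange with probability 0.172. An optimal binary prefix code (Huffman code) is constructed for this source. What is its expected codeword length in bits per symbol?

2.562 bits/symbol

Repeatedly combine the two least-probable nodes; the expected code length is the sum of the merged weights.
merge 37/1000 + 39/1000 → 19/250
merge 19/250 + 121/1000 → 197/1000
merge 17/125 + 153/1000 → 289/1000
merge 43/250 + 197/1000 → 369/1000
merge 289/1000 + 171/500 → 631/1000
merge 369/1000 + 631/1000 → 1
L = 19/250 + 197/1000 + 289/1000 + 369/1000 + 631/1000 + 1 = 1281/500 = 2.562 bits/symbol.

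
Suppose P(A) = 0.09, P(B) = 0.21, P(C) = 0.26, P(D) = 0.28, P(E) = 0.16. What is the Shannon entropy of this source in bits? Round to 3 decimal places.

2.228 bits

H = −Σ pᵢ log₂ pᵢ.
−0.09·log₂(0.09) = 0.3127
−0.21·log₂(0.21) = 0.4728
−0.26·log₂(0.26) = 0.5053
−0.28·log₂(0.28) = 0.5142
−0.16·log₂(0.16) = 0.4230
Sum ≈ 2.2280 → 2.228 bits.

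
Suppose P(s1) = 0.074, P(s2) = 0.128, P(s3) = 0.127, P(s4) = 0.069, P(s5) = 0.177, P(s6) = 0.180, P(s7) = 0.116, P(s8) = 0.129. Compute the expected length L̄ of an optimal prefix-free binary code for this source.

Repeatedly combine the two least-probable nodes; the expected code length is the sum of the merged weights.
merge 69/1000 + 37/500 → 143/1000
merge 29/250 + 127/1000 → 243/1000
merge 16/125 + 129/1000 → 257/1000
merge 143/1000 + 177/1000 → 8/25
merge 9/50 + 243/1000 → 423/1000
merge 257/1000 + 8/25 → 577/1000
merge 423/1000 + 577/1000 → 1
L = 143/1000 + 243/1000 + 257/1000 + 8/25 + 423/1000 + 577/1000 + 1 = 2963/1000 = 2.963 bits/symbol.

2.963 bits/symbol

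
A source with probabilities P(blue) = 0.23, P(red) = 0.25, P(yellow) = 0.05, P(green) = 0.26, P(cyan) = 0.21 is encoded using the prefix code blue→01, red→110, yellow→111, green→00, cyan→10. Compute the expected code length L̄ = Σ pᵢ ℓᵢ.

2.3 bits/symbol

L̄ = Σ pᵢ·ℓᵢ = 0.23·2 + 0.25·3 + 0.05·3 + 0.26·2 + 0.21·2 = 2.3 bits/symbol.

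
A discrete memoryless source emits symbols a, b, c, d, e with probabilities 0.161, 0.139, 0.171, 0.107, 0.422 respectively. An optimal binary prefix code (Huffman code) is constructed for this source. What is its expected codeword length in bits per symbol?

Repeatedly combine the two least-probable nodes; the expected code length is the sum of the merged weights.
merge 107/1000 + 139/1000 → 123/500
merge 161/1000 + 171/1000 → 83/250
merge 123/500 + 83/250 → 289/500
merge 211/500 + 289/500 → 1
L = 123/500 + 83/250 + 289/500 + 1 = 539/250 = 2.156 bits/symbol.

2.156 bits/symbol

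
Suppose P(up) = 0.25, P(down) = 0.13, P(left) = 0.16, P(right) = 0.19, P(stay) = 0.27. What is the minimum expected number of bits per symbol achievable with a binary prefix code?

Repeatedly combine the two least-probable nodes; the expected code length is the sum of the merged weights.
merge 13/100 + 4/25 → 29/100
merge 19/100 + 1/4 → 11/25
merge 27/100 + 29/100 → 14/25
merge 11/25 + 14/25 → 1
L = 29/100 + 11/25 + 14/25 + 1 = 229/100 = 2.29 bits/symbol.

2.29 bits/symbol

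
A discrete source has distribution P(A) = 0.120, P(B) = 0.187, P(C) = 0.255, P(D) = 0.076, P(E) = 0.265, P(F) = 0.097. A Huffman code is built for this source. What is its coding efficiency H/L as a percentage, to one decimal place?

98.9%

Entropy H = −Σ p log₂ p ≈ 2.4389 bits.
Huffman merges: 19/250+97/1000→173/1000; 3/25+173/1000→293/1000; 187/1000+51/200→221/500; 53/200+293/1000→279/500; 221/500+279/500→1. L = 1233/500 ≈ 2.4660.
Efficiency = H/L = 2.4389/2.4660 = 98.9%.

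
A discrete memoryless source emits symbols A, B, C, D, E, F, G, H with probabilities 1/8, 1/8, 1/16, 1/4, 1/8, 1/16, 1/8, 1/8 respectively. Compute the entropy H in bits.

Each probability is a power of 1/2, so log₂(1/p) is an integer.
H = Σ p·log₂(1/p) = 1/8·3 + 1/8·3 + 1/16·4 + 1/4·2 + 1/8·3 + 1/16·4 + 1/8·3 + 1/8·3 = 2.875 bits.

2.875 bits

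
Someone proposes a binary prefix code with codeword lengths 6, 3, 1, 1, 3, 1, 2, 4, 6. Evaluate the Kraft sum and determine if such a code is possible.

With common denominator 2^6 = 64: Σ 2^(−ℓᵢ) = 1/64 + 8/64 + 32/64 + 32/64 + 8/64 + 32/64 + 16/64 + 4/64 + 1/64 = 134/64 = 2.09375.
Kraft's inequality requires Σ ≤ 1; here Σ = 2.09375 > 1, so no such prefix code exists.

2.09375; no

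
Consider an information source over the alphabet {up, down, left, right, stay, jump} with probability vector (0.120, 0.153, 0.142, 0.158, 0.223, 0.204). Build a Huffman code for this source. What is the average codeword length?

Repeatedly combine the two least-probable nodes; the expected code length is the sum of the merged weights.
merge 3/25 + 71/500 → 131/500
merge 153/1000 + 79/500 → 311/1000
merge 51/250 + 223/1000 → 427/1000
merge 131/500 + 311/1000 → 573/1000
merge 427/1000 + 573/1000 → 1
L = 131/500 + 311/1000 + 427/1000 + 573/1000 + 1 = 2573/1000 = 2.573 bits/symbol.

2.573 bits/symbol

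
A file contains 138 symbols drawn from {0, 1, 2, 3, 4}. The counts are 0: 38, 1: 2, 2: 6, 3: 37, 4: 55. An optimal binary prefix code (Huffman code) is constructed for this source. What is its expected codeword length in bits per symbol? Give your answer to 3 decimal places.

Probabilities are the counts divided by 138.
Repeatedly combine the two least-probable nodes; the expected code length is the sum of the merged weights.
merge 1/69 + 1/23 → 4/69
merge 4/69 + 37/138 → 15/46
merge 19/69 + 15/46 → 83/138
merge 55/138 + 83/138 → 1
L = 4/69 + 15/46 + 83/138 + 1 = 137/69 ≈ 1.986 bits/symbol.

1.986 bits/symbol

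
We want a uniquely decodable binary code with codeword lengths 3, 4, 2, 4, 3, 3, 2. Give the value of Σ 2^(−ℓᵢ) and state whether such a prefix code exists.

1; yes

With common denominator 2^4 = 16: Σ 2^(−ℓᵢ) = 2/16 + 1/16 + 4/16 + 1/16 + 2/16 + 2/16 + 4/16 = 16/16 = 1.
Kraft's inequality requires Σ ≤ 1; here Σ = 1 ≤ 1, so such a prefix code exists.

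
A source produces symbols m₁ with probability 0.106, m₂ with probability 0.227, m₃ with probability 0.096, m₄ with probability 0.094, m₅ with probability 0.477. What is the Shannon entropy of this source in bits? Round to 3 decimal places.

H = −Σ pᵢ log₂ pᵢ.
−0.106·log₂(0.106) = 0.3432
−0.227·log₂(0.227) = 0.4856
−0.096·log₂(0.096) = 0.3246
−0.094·log₂(0.094) = 0.3207
−0.477·log₂(0.477) = 0.5094
Sum ≈ 1.9834 → 1.983 bits.

1.983 bits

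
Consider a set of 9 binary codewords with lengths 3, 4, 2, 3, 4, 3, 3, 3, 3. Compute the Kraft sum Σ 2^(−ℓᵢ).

With common denominator 2^4 = 16: Σ 2^(−ℓᵢ) = 2/16 + 1/16 + 4/16 + 2/16 + 1/16 + 2/16 + 2/16 + 2/16 + 2/16 = 18/16 = 1.125.

1.125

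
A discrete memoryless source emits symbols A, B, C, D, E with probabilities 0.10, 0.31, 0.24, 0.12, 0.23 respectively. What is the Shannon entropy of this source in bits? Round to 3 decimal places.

2.205 bits

H = −Σ pᵢ log₂ pᵢ.
−0.10·log₂(0.10) = 0.3322
−0.31·log₂(0.31) = 0.5238
−0.24·log₂(0.24) = 0.4941
−0.12·log₂(0.12) = 0.3671
−0.23·log₂(0.23) = 0.4877
Sum ≈ 2.2049 → 2.205 bits.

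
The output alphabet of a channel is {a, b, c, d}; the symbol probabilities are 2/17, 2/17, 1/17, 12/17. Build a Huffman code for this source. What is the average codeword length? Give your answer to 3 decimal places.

Repeatedly combine the two least-probable nodes; the expected code length is the sum of the merged weights.
merge 1/17 + 2/17 → 3/17
merge 2/17 + 3/17 → 5/17
merge 5/17 + 12/17 → 1
L = 3/17 + 5/17 + 1 = 25/17 ≈ 1.471 bits/symbol.

1.471 bits/symbol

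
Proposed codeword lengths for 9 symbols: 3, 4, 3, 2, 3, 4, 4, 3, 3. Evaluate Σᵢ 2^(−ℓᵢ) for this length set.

With common denominator 2^4 = 16: Σ 2^(−ℓᵢ) = 2/16 + 1/16 + 2/16 + 4/16 + 2/16 + 1/16 + 1/16 + 2/16 + 2/16 = 17/16 = 1.0625.

1.0625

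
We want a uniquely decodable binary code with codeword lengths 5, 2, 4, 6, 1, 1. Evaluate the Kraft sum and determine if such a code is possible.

1.359375; no

With common denominator 2^6 = 64: Σ 2^(−ℓᵢ) = 2/64 + 16/64 + 4/64 + 1/64 + 32/64 + 32/64 = 87/64 = 1.359375.
Kraft's inequality requires Σ ≤ 1; here Σ = 1.359375 > 1, so no such prefix code exists.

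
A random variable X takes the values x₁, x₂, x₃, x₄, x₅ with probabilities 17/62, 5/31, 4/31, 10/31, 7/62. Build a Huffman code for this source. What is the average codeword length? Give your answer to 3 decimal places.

2.242 bits/symbol

Repeatedly combine the two least-probable nodes; the expected code length is the sum of the merged weights.
merge 7/62 + 4/31 → 15/62
merge 5/31 + 15/62 → 25/62
merge 17/62 + 10/31 → 37/62
merge 25/62 + 37/62 → 1
L = 15/62 + 25/62 + 37/62 + 1 = 139/62 ≈ 2.242 bits/symbol.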